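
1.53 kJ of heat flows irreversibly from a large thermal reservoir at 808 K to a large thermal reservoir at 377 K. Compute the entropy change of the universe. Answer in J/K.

ΔS_total = 2.16 J/K

ΔS_hot = −Q/T_H = −1530/808 = -1.894 J/K and ΔS_cold = +Q/T_C = 1530/377 = 4.058 J/K.
ΔS_total = -1.894 + 4.058 = 2.16 J/K, positive as the second law requires.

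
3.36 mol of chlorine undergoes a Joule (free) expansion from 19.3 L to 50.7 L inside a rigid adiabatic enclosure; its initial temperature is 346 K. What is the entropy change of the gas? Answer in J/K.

For an ideal gas in free expansion Q = 0 and W = 0, so T is unchanged.
Entropy is a state function; using a reversible isothermal path, ΔS_gas = nR ln(V₂/V₁) = 3.36 × 8.314 × ln(50.7/19.3) = 27 J/K.

ΔS_gas = 27 J/K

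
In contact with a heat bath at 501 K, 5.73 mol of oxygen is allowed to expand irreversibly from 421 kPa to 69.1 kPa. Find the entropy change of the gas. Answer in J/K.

ΔS_gas = 86.1 J/K

Entropy is a state function, so ΔS_gas depends only on the end states.
For an isothermal ideal gas ΔS_gas = nR ln(P₁/P₂) = 5.73 × 8.314 × ln(421/69.1) = 86.1 J/K.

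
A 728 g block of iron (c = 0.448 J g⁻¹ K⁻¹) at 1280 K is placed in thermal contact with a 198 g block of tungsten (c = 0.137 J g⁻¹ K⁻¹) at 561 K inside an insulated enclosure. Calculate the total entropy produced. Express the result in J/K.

ΔS_total = 6.8 J/K

Energy balance: T_f = (m₁c₁T₁ + m₂c₂T₂)/(m₁c₁ + m₂c₂) = 1224.8 K.
ΔS₁ = m₁c₁ ln(T_f/T₁) = 326.144 × ln(1224.8/1280) = -14.38 J/K.
ΔS₂ = m₂c₂ ln(T_f/T₂) = 27.126 × ln(1224.8/561) = 21.18 J/K.
ΔS_total = -14.38 + 21.18 = 6.8 J/K.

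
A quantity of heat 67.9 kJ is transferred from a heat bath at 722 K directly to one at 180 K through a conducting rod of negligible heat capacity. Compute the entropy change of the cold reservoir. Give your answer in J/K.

ΔS_cold = 377 J/K

The cold reservoir gains heat Q, so ΔS_cold = +Q/T_C = 67900/180 = 377 J/K.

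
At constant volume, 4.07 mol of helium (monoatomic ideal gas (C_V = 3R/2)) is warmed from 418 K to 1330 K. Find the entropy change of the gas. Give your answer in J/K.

At constant volume, ΔS = nC_V ln(T₂/T₁) with C_V = 3R/2 = 12.47 J mol⁻¹ K⁻¹.
ΔS = 4.07 × 12.47 × ln(1330/418) = 58.7 J/K.

ΔS = 58.7 J/K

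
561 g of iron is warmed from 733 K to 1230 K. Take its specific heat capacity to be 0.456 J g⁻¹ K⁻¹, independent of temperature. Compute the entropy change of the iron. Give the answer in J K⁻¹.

ΔS = ∫dQ_rev/T = m c ln(T₂/T₁) = 561 × 0.456 × ln(1230/733) = 132 J/K.

ΔS = 132 J/K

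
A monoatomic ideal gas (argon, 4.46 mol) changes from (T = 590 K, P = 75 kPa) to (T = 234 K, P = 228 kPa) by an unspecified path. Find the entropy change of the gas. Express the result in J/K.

ΔS = -127 J/K

ΔS = nC_p ln(T₂/T₁) − nR ln(P₂/P₁), with C_p = 5R/2 = 20.79 J mol⁻¹ K⁻¹ for a monoatomic ideal gas.
ΔS = 4.46 × [20.79 × ln(234/590) − 8.314 × ln(228/75)] = -127 J/K.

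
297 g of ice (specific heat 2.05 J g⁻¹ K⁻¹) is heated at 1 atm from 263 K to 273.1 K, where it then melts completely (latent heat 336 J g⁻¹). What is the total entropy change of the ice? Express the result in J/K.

ΔS = 388 J/K

Warming step: ΔS₁ = m c ln(T_tr/T_i) = 297 × 2.05 × ln(273.1/263) = 22.94 J/K.
Phase change: ΔS₂ = +mL/T_tr = 297 × 336 / 273.1 = 365.4 J/K.
ΔS_total = (22.94) + (365.4) = 388 J/K.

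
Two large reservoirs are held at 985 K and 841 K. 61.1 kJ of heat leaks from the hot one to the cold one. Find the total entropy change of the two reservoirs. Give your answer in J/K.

ΔS_total = 10.6 J/K

ΔS_hot = −Q/T_H = −61100/985 = -62.03 J/K and ΔS_cold = +Q/T_C = 61100/841 = 72.65 J/K.
ΔS_total = -62.03 + 72.65 = 10.6 J/K, positive as the second law requires.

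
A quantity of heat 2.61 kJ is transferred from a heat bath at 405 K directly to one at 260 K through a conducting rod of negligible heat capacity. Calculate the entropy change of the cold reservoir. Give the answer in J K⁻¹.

The cold reservoir gains heat Q, so ΔS_cold = +Q/T_C = 2610/260 = 10 J/K.

ΔS_cold = 10 J/K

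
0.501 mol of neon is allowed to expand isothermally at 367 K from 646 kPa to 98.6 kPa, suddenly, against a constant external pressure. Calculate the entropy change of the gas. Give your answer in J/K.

Entropy is a state function, so ΔS_gas depends only on the end states.
For an isothermal ideal gas ΔS_gas = nR ln(P₁/P₂) = 0.501 × 8.314 × ln(646/98.6) = 7.83 J/K.

ΔS_gas = 7.83 J/K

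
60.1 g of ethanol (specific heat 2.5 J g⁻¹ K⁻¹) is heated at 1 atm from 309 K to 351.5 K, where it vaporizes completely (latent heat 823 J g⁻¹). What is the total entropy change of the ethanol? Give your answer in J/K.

Warming step: ΔS₁ = m c ln(T_tr/T_i) = 60.1 × 2.5 × ln(351.5/309) = 19.36 J/K.
Phase change: ΔS₂ = +mL/T_tr = 60.1 × 823 / 351.5 = 140.7 J/K.
ΔS_total = (19.36) + (140.7) = 160 J/K.

ΔS = 160 J/K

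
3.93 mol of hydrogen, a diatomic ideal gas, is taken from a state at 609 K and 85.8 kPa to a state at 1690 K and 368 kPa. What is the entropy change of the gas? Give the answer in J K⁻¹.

ΔS = nC_p ln(T₂/T₁) − nR ln(P₂/P₁), with C_p = 7R/2 = 29.1 J mol⁻¹ K⁻¹ for a diatomic ideal gas.
ΔS = 3.93 × [29.1 × ln(1690/609) − 8.314 × ln(368/85.8)] = 69.1 J/K.

ΔS = 69.1 J/K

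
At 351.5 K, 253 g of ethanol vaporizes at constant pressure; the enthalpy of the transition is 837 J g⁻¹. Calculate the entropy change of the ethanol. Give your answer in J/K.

ΔS = 602 J/K

Heat absorbed by the substance: Q = mL = 253 × 837 = 211761 J.
At constant T, ΔS = Q_rev/T = 211761 / 351.5 = 602 J/K.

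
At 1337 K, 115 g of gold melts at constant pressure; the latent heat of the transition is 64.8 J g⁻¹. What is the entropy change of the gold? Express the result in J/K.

Heat absorbed by the substance: Q = mL = 115 × 64.8 = 7452 J.
At constant T, ΔS = Q_rev/T = 7452 / 1337 = 5.57 J/K.

ΔS = 5.57 J/K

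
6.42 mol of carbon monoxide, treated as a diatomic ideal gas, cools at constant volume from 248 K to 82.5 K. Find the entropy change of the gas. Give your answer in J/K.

At constant volume, ΔS = nC_V ln(T₂/T₁) with C_V = 5R/2 = 20.79 J mol⁻¹ K⁻¹.
ΔS = 6.42 × 20.79 × ln(82.5/248) = -147 J/K.

ΔS = -147 J/K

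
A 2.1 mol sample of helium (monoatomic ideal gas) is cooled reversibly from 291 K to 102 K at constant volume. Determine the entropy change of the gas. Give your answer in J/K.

At constant volume, ΔS = nC_V ln(T₂/T₁) with C_V = 3R/2 = 12.47 J mol⁻¹ K⁻¹.
ΔS = 2.1 × 12.47 × ln(102/291) = -27.5 J/K.

ΔS = -27.5 J/K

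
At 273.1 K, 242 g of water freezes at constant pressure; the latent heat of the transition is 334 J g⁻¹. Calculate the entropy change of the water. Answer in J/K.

Heat released by the substance: Q = −mL = −242 × 334 = −80828 J.
At constant T, ΔS = Q_rev/T = −80828 / 273.1 = -296 J/K.

ΔS = -296 J/K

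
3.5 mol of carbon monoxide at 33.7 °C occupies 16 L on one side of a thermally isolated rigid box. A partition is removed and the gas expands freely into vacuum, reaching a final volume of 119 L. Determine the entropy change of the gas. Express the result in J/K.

ΔS_gas = 58.4 J/K

No heat is exchanged and no work is done, so the ideal-gas temperature stays constant.
Entropy is a state function; using a reversible isothermal path, ΔS_gas = nR ln(V₂/V₁) = 3.5 × 8.314 × ln(119/16) = 58.4 J/K.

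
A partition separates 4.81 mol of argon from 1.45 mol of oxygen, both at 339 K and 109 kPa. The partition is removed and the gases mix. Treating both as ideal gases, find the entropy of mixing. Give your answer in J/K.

Mole fractions: x_A = 4.81/6.26 = 0.768, x_B = 0.232.
ΔS_mix = −R(n_A ln x_A + n_B ln x_B) = −8.314 × (4.81 ln 0.768 + 1.45 ln 0.232) = 28.2 J/K.

ΔS_mix = 28.2 J/K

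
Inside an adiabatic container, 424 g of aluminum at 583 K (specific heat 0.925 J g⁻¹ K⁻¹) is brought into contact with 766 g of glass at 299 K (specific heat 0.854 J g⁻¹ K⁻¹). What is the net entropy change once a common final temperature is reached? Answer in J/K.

ΔS_total = 56.8 J/K

Energy balance: T_f = (m₁c₁T₁ + m₂c₂T₂)/(m₁c₁ + m₂c₂) = 405.45 K.
ΔS₁ = m₁c₁ ln(T_f/T₁) = 392.2 × ln(405.45/583) = -142.4 J/K.
ΔS₂ = m₂c₂ ln(T_f/T₂) = 654.164 × ln(405.45/299) = 199.2 J/K.
ΔS_total = -142.4 + 199.2 = 56.8 J/K.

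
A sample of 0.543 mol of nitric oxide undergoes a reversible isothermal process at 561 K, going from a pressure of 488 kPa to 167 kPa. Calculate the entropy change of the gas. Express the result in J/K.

For an isothermal ideal gas ΔS_gas = nR ln(P₁/P₂) = 0.543 × 8.314 × ln(488/167) = 4.84 J/K.

ΔS_gas = 4.84 J/K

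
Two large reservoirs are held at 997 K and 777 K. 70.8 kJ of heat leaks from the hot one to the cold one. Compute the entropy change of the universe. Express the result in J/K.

ΔS_hot = −Q/T_H = −70800/997 = -71.01 J/K and ΔS_cold = +Q/T_C = 70800/777 = 91.12 J/K.
ΔS_total = -71.01 + 91.12 = 20.1 J/K, positive as the second law requires.

ΔS_total = 20.1 J/K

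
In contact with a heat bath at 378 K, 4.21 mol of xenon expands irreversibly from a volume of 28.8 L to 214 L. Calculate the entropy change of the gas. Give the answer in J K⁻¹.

Entropy is a state function, so ΔS_gas depends only on the end states.
For an isothermal ideal gas ΔS_gas = nR ln(V₂/V₁) = 4.21 × 8.314 × ln(214/28.8) = 70.2 J/K.

ΔS_gas = 70.2 J/K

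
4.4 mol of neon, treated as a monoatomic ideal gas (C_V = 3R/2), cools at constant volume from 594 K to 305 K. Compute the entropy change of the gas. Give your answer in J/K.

At constant volume, ΔS = nC_V ln(T₂/T₁) with C_V = 3R/2 = 12.47 J mol⁻¹ K⁻¹.
ΔS = 4.4 × 12.47 × ln(305/594) = -36.6 J/K.

ΔS = -36.6 J/K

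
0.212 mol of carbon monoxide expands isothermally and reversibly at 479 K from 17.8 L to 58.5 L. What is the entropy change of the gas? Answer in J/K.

For an isothermal ideal gas ΔS_gas = nR ln(V₂/V₁) = 0.212 × 8.314 × ln(58.5/17.8) = 2.1 J/K.

ΔS_gas = 2.1 J/K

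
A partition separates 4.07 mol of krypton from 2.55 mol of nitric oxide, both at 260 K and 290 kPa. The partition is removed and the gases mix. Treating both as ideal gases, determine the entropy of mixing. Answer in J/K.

ΔS_mix = 36.7 J/K

Mole fractions: x_A = 4.07/6.62 = 0.615, x_B = 0.385.
ΔS_mix = −R(n_A ln x_A + n_B ln x_B) = −8.314 × (4.07 ln 0.615 + 2.55 ln 0.385) = 36.7 J/K.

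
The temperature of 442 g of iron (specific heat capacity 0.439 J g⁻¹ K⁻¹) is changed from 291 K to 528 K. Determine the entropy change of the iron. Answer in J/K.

ΔS = ∫dQ_rev/T = m c ln(T₂/T₁) = 442 × 0.439 × ln(528/291) = 116 J/K.

ΔS = 116 J/K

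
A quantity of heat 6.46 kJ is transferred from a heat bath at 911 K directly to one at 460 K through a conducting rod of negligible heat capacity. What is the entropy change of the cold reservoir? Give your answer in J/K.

ΔS_cold = 14 J/K

The cold reservoir gains heat Q, so ΔS_cold = +Q/T_C = 6460/460 = 14 J/K.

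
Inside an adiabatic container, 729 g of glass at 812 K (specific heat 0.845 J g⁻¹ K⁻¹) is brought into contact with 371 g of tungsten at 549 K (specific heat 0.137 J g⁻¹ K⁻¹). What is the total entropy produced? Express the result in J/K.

Energy balance: T_f = (m₁c₁T₁ + m₂c₂T₂)/(m₁c₁ + m₂c₂) = 791.95 K.
ΔS₁ = m₁c₁ ln(T_f/T₁) = 616.005 × ln(791.95/812) = -15.4 J/K.
ΔS₂ = m₂c₂ ln(T_f/T₂) = 50.827 × ln(791.95/549) = 18.62 J/K.
ΔS_total = -15.4 + 18.62 = 3.22 J/K.

ΔS_total = 3.22 J/K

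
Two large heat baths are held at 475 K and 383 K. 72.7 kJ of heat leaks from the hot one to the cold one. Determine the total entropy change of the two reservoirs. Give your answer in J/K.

ΔS_total = 36.8 J/K

ΔS_hot = −Q/T_H = −72700/475 = -153.05 J/K and ΔS_cold = +Q/T_C = 72700/383 = 189.82 J/K.
ΔS_total = -153.05 + 189.82 = 36.8 J/K, positive as the second law requires.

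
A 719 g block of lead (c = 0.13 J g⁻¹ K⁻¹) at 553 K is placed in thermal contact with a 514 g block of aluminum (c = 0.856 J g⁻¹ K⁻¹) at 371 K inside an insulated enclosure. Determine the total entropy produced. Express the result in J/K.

ΔS_total = 6.68 J/K

Energy balance: T_f = (m₁c₁T₁ + m₂c₂T₂)/(m₁c₁ + m₂c₂) = 402.89 K.
ΔS₁ = m₁c₁ ln(T_f/T₁) = 93.47 × ln(402.89/553) = -29.6 J/K.
ΔS₂ = m₂c₂ ln(T_f/T₂) = 439.984 × ln(402.89/371) = 36.28 J/K.
ΔS_total = -29.6 + 36.28 = 6.68 J/K.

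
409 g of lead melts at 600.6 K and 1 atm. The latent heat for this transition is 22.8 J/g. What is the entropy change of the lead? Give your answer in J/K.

ΔS = 15.5 J/K

Heat absorbed by the substance: Q = mL = 409 × 22.8 = 9325.2 J.
At constant T, ΔS = Q_rev/T = 9325.2 / 600.6 = 15.5 J/K.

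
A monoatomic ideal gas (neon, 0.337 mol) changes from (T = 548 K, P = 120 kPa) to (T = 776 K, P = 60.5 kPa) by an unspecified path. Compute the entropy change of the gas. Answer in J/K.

ΔS = nC_p ln(T₂/T₁) − nR ln(P₂/P₁), with C_p = 5R/2 = 20.79 J mol⁻¹ K⁻¹ for a monoatomic ideal gas.
ΔS = 0.337 × [20.79 × ln(776/548) − 8.314 × ln(60.5/120)] = 4.36 J/K.

ΔS = 4.36 J/K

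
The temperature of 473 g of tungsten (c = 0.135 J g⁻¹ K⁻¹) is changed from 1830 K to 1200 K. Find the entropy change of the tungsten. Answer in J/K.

ΔS = -26.9 J/K

ΔS = ∫dQ_rev/T = m c ln(T₂/T₁) = 473 × 0.135 × ln(1200/1830) = -26.9 J/K.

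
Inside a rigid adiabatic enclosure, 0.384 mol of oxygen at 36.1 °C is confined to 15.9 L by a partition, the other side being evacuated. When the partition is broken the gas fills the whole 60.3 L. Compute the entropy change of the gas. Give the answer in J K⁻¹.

ΔS_gas = 4.26 J/K

No heat is exchanged and no work is done, so the ideal-gas temperature stays constant.
Entropy is a state function; using a reversible isothermal path, ΔS_gas = nR ln(V₂/V₁) = 0.384 × 8.314 × ln(60.3/15.9) = 4.26 J/K.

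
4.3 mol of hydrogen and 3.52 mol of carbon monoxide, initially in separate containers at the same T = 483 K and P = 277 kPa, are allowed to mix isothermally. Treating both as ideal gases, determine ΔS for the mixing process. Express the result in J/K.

Mole fractions: x_A = 4.3/7.82 = 0.55, x_B = 0.45.
ΔS_mix = −R(n_A ln x_A + n_B ln x_B) = −8.314 × (4.3 ln 0.55 + 3.52 ln 0.45) = 44.7 J/K.

ΔS_mix = 44.7 J/K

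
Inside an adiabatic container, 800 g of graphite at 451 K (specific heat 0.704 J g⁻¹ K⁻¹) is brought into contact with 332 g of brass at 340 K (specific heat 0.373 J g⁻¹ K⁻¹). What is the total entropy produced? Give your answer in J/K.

ΔS_total = 3.81 J/K

Energy balance: T_f = (m₁c₁T₁ + m₂c₂T₂)/(m₁c₁ + m₂c₂) = 430.99 K.
ΔS₁ = m₁c₁ ln(T_f/T₁) = 563.2 × ln(430.99/451) = -25.56 J/K.
ΔS₂ = m₂c₂ ln(T_f/T₂) = 123.836 × ln(430.99/340) = 29.37 J/K.
ΔS_total = -25.56 + 29.37 = 3.81 J/K.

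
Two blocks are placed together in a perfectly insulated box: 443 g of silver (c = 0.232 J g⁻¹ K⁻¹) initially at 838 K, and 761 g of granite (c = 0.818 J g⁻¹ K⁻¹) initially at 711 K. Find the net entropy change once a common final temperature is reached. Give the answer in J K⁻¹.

Energy balance: T_f = (m₁c₁T₁ + m₂c₂T₂)/(m₁c₁ + m₂c₂) = 729 K.
ΔS₁ = m₁c₁ ln(T_f/T₁) = 102.776 × ln(729/838) = -14.32 J/K.
ΔS₂ = m₂c₂ ln(T_f/T₂) = 622.498 × ln(729/711) = 15.56 J/K.
ΔS_total = -14.32 + 15.56 = 1.24 J/K.

ΔS_total = 1.24 J/K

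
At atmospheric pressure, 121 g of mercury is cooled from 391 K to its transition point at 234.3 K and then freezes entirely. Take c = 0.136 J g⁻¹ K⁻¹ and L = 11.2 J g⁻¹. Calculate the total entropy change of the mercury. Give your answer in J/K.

ΔS = -14.2 J/K

Cooling step: ΔS₁ = m c ln(T_tr/T_i) = 121 × 0.136 × ln(234.3/391) = -8.427 J/K.
Phase change: ΔS₂ = −mL/T_tr = −121 × 11.2 / 234.3 = -5.784 J/K.
ΔS_total = (-8.427) + (-5.784) = -14.2 J/K.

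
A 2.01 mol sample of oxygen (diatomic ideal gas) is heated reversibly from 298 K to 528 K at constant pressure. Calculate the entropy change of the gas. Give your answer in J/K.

At constant pressure, ΔS = nC_p ln(T₂/T₁) with C_p = 7R/2 = 29.1 J mol⁻¹ K⁻¹.
ΔS = 2.01 × 29.1 × ln(528/298) = 33.5 J/K.

ΔS = 33.5 J/K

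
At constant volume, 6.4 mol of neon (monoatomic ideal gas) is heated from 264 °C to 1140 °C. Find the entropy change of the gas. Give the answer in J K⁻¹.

ΔS = 77.2 J/K

In kelvin: T₁ = 537.15 K, T₂ = 1413.15 K. At constant volume, ΔS = nC_V ln(T₂/T₁) with C_V = 3R/2 = 12.47 J mol⁻¹ K⁻¹.
ΔS = 6.4 × 12.47 × ln(1413.15/537.15) = 77.2 J/K.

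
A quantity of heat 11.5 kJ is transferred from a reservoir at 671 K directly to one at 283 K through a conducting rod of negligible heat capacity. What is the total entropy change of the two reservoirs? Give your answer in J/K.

ΔS_hot = −Q/T_H = −11500/671 = -17.14 J/K and ΔS_cold = +Q/T_C = 11500/283 = 40.64 J/K.
ΔS_total = -17.14 + 40.64 = 23.5 J/K, positive as the second law requires.

ΔS_total = 23.5 J/K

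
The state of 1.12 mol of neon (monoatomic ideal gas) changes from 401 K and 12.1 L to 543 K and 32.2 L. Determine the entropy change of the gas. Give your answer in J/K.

ΔS = 13.3 J/K

Entropy is a state function: ΔS = nC_V ln(T₂/T₁) + nR ln(V₂/V₁), with C_V = 3R/2 = 12.47 J mol⁻¹ K⁻¹ for a monoatomic ideal gas.
ΔS = 1.12 × [12.47 × ln(543/401) + 8.314 × ln(32.2/12.1)] = 13.3 J/K.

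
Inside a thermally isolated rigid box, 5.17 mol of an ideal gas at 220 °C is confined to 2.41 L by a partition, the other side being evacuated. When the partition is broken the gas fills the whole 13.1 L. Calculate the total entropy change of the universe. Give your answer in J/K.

ΔS_universe = 72.8 J/K

For an ideal gas in free expansion Q = 0 and W = 0, so T is unchanged.
Entropy is a state function; using a reversible isothermal path, ΔS_gas = nR ln(V₂/V₁) = 5.17 × 8.314 × ln(13.1/2.41) = 72.8 J/K.
The insulated surroundings exchange no heat, so ΔS_surr = 0 and ΔS_universe = ΔS_gas.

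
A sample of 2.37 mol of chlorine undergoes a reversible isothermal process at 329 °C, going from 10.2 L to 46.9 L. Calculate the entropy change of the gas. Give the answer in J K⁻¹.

For an isothermal ideal gas ΔS_gas = nR ln(V₂/V₁) = 2.37 × 8.314 × ln(46.9/10.2) = 30.1 J/K.

ΔS_gas = 30.1 J/K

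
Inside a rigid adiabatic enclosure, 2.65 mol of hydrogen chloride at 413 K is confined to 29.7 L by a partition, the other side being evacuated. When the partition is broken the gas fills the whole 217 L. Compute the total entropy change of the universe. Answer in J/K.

ΔS_universe = 43.8 J/K

No heat is exchanged and no work is done, so the ideal-gas temperature stays constant.
Entropy is a state function; using a reversible isothermal path, ΔS_gas = nR ln(V₂/V₁) = 2.65 × 8.314 × ln(217/29.7) = 43.8 J/K.
The insulated surroundings exchange no heat, so ΔS_surr = 0 and ΔS_universe = ΔS_gas.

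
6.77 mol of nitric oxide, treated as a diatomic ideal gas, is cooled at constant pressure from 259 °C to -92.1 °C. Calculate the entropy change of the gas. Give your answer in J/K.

In kelvin: T₁ = 532.15 K, T₂ = 181.05 K. At constant pressure, ΔS = nC_p ln(T₂/T₁) with C_p = 7R/2 = 29.1 J mol⁻¹ K⁻¹.
ΔS = 6.77 × 29.1 × ln(181.05/532.15) = -212 J/K.

ΔS = -212 J/K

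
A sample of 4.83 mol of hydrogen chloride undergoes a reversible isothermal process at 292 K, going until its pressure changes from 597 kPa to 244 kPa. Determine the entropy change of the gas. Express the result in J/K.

For an isothermal ideal gas ΔS_gas = nR ln(P₁/P₂) = 4.83 × 8.314 × ln(597/244) = 35.9 J/K.

ΔS_gas = 35.9 J/K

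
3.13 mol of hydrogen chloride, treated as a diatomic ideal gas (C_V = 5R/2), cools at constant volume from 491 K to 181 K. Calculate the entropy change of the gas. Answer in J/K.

At constant volume, ΔS = nC_V ln(T₂/T₁) with C_V = 5R/2 = 20.79 J mol⁻¹ K⁻¹.
ΔS = 3.13 × 20.79 × ln(181/491) = -64.9 J/K.

ΔS = -64.9 J/K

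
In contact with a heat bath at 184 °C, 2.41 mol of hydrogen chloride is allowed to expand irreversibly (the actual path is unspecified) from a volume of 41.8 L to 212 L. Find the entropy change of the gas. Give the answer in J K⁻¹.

Entropy is a state function, so ΔS_gas depends only on the end states.
For an isothermal ideal gas ΔS_gas = nR ln(V₂/V₁) = 2.41 × 8.314 × ln(212/41.8) = 32.5 J/K.

ΔS_gas = 32.5 J/K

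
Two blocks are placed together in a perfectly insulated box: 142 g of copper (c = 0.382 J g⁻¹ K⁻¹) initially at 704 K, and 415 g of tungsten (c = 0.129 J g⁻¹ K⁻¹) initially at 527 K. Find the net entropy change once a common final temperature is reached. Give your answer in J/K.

ΔS_total = 1.13 J/K

Energy balance: T_f = (m₁c₁T₁ + m₂c₂T₂)/(m₁c₁ + m₂c₂) = 616.08 K.
ΔS₁ = m₁c₁ ln(T_f/T₁) = 54.244 × ln(616.08/704) = -7.236 J/K.
ΔS₂ = m₂c₂ ln(T_f/T₂) = 53.535 × ln(616.08/527) = 8.361 J/K.
ΔS_total = -7.236 + 8.361 = 1.13 J/K.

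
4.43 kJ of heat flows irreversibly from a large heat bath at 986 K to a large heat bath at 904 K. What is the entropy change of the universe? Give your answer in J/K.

ΔS_hot = −Q/T_H = −4430/986 = -4.4929 J/K and ΔS_cold = +Q/T_C = 4430/904 = 4.9004 J/K.
ΔS_total = -4.4929 + 4.9004 = 0.408 J/K, positive as the second law requires.

ΔS_total = 0.408 J/K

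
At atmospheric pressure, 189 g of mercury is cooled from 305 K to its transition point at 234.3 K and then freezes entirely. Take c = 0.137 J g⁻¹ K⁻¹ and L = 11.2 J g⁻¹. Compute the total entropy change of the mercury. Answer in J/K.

Cooling step: ΔS₁ = m c ln(T_tr/T_i) = 189 × 0.137 × ln(234.3/305) = -6.828 J/K.
Phase change: ΔS₂ = −mL/T_tr = −189 × 11.2 / 234.3 = -9.035 J/K.
ΔS_total = (-6.828) + (-9.035) = -15.9 J/K.

ΔS = -15.9 J/K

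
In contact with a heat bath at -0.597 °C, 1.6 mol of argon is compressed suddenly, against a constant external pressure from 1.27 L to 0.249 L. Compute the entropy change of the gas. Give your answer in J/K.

Entropy is a state function, so ΔS_gas depends only on the end states.
For an isothermal ideal gas ΔS_gas = nR ln(V₂/V₁) = 1.6 × 8.314 × ln(0.249/1.27) = -21.7 J/K.

ΔS_gas = -21.7 J/K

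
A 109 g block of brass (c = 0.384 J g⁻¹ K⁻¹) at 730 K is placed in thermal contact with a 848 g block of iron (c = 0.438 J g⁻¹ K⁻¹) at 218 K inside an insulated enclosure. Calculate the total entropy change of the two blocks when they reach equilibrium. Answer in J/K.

Energy balance: T_f = (m₁c₁T₁ + m₂c₂T₂)/(m₁c₁ + m₂c₂) = 269.85 K.
ΔS₁ = m₁c₁ ln(T_f/T₁) = 41.856 × ln(269.85/730) = -41.65 J/K.
ΔS₂ = m₂c₂ ln(T_f/T₂) = 371.424 × ln(269.85/218) = 79.26 J/K.
ΔS_total = -41.65 + 79.26 = 37.6 J/K.

ΔS_total = 37.6 J/K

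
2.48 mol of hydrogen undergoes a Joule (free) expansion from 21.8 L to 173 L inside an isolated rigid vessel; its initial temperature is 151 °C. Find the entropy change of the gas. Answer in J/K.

No heat is exchanged and no work is done, so the ideal-gas temperature stays constant.
Entropy is a state function; using a reversible isothermal path, ΔS_gas = nR ln(V₂/V₁) = 2.48 × 8.314 × ln(173/21.8) = 42.7 J/K.

ΔS_gas = 42.7 J/K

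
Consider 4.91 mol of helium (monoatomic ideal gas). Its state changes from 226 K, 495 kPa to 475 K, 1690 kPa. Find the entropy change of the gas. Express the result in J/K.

ΔS = nC_p ln(T₂/T₁) − nR ln(P₂/P₁), with C_p = 5R/2 = 20.79 J mol⁻¹ K⁻¹ for a monoatomic ideal gas.
ΔS = 4.91 × [20.79 × ln(475/226) − 8.314 × ln(1690/495)] = 25.7 J/K.

ΔS = 25.7 J/K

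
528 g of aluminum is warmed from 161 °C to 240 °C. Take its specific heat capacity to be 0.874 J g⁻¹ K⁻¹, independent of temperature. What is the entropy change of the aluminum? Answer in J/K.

ΔS = 77.1 J/K

In kelvin: T₁ = 434.15 K, T₂ = 513.15 K. ΔS = ∫dQ_rev/T = m c ln(T₂/T₁) = 528 × 0.874 × ln(513.15/434.15) = 77.1 J/K.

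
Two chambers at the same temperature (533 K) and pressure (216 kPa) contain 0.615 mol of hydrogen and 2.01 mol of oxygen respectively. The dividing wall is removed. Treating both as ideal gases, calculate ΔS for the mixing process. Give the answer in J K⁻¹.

Mole fractions: x_A = 0.615/2.62 = 0.234, x_B = 0.766.
ΔS_mix = −R(n_A ln x_A + n_B ln x_B) = −8.314 × (0.615 ln 0.234 + 2.01 ln 0.766) = 11.9 J/K.

ΔS_mix = 11.9 J/K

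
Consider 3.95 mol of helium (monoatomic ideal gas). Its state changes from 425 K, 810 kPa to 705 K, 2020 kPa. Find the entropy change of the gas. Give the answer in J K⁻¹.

ΔS = nC_p ln(T₂/T₁) − nR ln(P₂/P₁), with C_p = 5R/2 = 20.79 J mol⁻¹ K⁻¹ for a monoatomic ideal gas.
ΔS = 3.95 × [20.79 × ln(705/425) − 8.314 × ln(2020/810)] = 11.5 J/K.

ΔS = 11.5 J/K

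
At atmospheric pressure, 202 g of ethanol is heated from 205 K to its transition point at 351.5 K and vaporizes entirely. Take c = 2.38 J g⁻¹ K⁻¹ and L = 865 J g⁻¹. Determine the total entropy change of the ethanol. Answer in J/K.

Warming step: ΔS₁ = m c ln(T_tr/T_i) = 202 × 2.38 × ln(351.5/205) = 259.2 J/K.
Phase change: ΔS₂ = +mL/T_tr = 202 × 865 / 351.5 = 497.1 J/K.
ΔS_total = (259.2) + (497.1) = 756 J/K.

ΔS = 756 J/K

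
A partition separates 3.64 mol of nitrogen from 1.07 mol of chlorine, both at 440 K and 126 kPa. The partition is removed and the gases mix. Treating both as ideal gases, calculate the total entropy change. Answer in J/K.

Mole fractions: x_A = 3.64/4.71 = 0.773, x_B = 0.227.
ΔS_mix = −R(n_A ln x_A + n_B ln x_B) = −8.314 × (3.64 ln 0.773 + 1.07 ln 0.227) = 21 J/K.

ΔS_mix = 21 J/K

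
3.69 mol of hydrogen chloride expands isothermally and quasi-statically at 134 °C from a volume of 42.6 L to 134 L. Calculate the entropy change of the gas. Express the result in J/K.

ΔS_gas = 35.2 J/K

For an isothermal ideal gas ΔS_gas = nR ln(V₂/V₁) = 3.69 × 8.314 × ln(134/42.6) = 35.2 J/K.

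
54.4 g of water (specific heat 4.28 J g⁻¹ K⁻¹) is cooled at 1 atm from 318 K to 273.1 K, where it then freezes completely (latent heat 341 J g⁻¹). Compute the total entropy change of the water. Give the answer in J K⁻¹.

Cooling step: ΔS₁ = m c ln(T_tr/T_i) = 54.4 × 4.28 × ln(273.1/318) = -35.44 J/K.
Phase change: ΔS₂ = −mL/T_tr = −54.4 × 341 / 273.1 = -67.93 J/K.
ΔS_total = (-35.44) + (-67.93) = -103 J/K.

ΔS = -103 J/K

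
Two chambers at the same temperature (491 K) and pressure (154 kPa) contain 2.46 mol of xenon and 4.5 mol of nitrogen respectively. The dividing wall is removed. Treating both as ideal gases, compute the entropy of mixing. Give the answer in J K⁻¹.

ΔS_mix = 37.6 J/K

Mole fractions: x_A = 2.46/6.96 = 0.353, x_B = 0.647.
ΔS_mix = −R(n_A ln x_A + n_B ln x_B) = −8.314 × (2.46 ln 0.353 + 4.5 ln 0.647) = 37.6 J/K.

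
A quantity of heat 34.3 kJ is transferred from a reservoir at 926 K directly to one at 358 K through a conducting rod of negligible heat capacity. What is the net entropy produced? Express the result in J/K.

ΔS_total = 58.8 J/K

ΔS_hot = −Q/T_H = −34300/926 = -37.04 J/K and ΔS_cold = +Q/T_C = 34300/358 = 95.81 J/K.
ΔS_total = -37.04 + 95.81 = 58.8 J/K, positive as the second law requires.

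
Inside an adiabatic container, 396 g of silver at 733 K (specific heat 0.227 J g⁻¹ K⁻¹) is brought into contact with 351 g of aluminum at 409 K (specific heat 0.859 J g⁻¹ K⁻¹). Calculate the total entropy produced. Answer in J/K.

ΔS_total = 13 J/K

Energy balance: T_f = (m₁c₁T₁ + m₂c₂T₂)/(m₁c₁ + m₂c₂) = 483.41 K.
ΔS₁ = m₁c₁ ln(T_f/T₁) = 89.892 × ln(483.41/733) = -37.42 J/K.
ΔS₂ = m₂c₂ ln(T_f/T₂) = 301.509 × ln(483.41/409) = 50.4 J/K.
ΔS_total = -37.42 + 50.4 = 13 J/K.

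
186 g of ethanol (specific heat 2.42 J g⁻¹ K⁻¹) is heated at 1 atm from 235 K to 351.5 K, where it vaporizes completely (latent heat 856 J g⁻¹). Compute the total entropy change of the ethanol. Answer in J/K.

ΔS = 634 J/K

Warming step: ΔS₁ = m c ln(T_tr/T_i) = 186 × 2.42 × ln(351.5/235) = 181.2 J/K.
Phase change: ΔS₂ = +mL/T_tr = 186 × 856 / 351.5 = 453 J/K.
ΔS_total = (181.2) + (453) = 634 J/K.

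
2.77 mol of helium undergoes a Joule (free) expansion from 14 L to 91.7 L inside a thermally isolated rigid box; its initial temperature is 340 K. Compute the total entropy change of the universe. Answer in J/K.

ΔS_universe = 43.3 J/K

For an ideal gas in free expansion Q = 0 and W = 0, so T is unchanged.
Entropy is a state function; using a reversible isothermal path, ΔS_gas = nR ln(V₂/V₁) = 2.77 × 8.314 × ln(91.7/14) = 43.3 J/K.
The insulated surroundings exchange no heat, so ΔS_surr = 0 and ΔS_universe = ΔS_gas.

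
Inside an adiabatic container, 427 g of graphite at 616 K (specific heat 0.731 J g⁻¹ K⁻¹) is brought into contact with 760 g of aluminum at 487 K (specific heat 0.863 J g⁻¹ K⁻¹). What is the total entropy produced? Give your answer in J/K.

Energy balance: T_f = (m₁c₁T₁ + m₂c₂T₂)/(m₁c₁ + m₂c₂) = 528.6 K.
ΔS₁ = m₁c₁ ln(T_f/T₁) = 312.137 × ln(528.6/616) = -47.764 J/K.
ΔS₂ = m₂c₂ ln(T_f/T₂) = 655.88 × ln(528.6/487) = 53.756 J/K.
ΔS_total = -47.764 + 53.756 = 5.99 J/K.

ΔS_total = 5.99 J/K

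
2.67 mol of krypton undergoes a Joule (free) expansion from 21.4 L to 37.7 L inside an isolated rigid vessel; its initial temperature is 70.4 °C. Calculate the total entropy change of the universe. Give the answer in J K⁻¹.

No heat is exchanged and no work is done, so the ideal-gas temperature stays constant.
Entropy is a state function; using a reversible isothermal path, ΔS_gas = nR ln(V₂/V₁) = 2.67 × 8.314 × ln(37.7/21.4) = 12.6 J/K.
The insulated surroundings exchange no heat, so ΔS_surr = 0 and ΔS_universe = ΔS_gas.

ΔS_universe = 12.6 J/K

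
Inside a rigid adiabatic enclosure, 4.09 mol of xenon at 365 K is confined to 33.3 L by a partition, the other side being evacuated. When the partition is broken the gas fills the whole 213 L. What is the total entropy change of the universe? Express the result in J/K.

No heat is exchanged and no work is done, so the ideal-gas temperature stays constant.
Entropy is a state function; using a reversible isothermal path, ΔS_gas = nR ln(V₂/V₁) = 4.09 × 8.314 × ln(213/33.3) = 63.1 J/K.
The insulated surroundings exchange no heat, so ΔS_surr = 0 and ΔS_universe = ΔS_gas.

ΔS_universe = 63.1 J/K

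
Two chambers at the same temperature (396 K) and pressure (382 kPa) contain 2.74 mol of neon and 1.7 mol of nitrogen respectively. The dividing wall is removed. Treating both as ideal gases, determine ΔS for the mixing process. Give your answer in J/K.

ΔS_mix = 24.6 J/K

Mole fractions: x_A = 2.74/4.44 = 0.617, x_B = 0.383.
ΔS_mix = −R(n_A ln x_A + n_B ln x_B) = −8.314 × (2.74 ln 0.617 + 1.7 ln 0.383) = 24.6 J/K.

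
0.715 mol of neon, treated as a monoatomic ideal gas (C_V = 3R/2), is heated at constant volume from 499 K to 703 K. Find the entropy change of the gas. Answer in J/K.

At constant volume, ΔS = nC_V ln(T₂/T₁) with C_V = 3R/2 = 12.47 J mol⁻¹ K⁻¹.
ΔS = 0.715 × 12.47 × ln(703/499) = 3.06 J/K.

ΔS = 3.06 J/K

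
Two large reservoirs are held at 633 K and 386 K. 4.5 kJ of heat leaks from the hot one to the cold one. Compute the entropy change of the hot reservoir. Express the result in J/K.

The hot reservoir loses heat Q, so ΔS_hot = −Q/T_H = −4500/633 = -7.11 J/K.

ΔS_hot = -7.11 J/K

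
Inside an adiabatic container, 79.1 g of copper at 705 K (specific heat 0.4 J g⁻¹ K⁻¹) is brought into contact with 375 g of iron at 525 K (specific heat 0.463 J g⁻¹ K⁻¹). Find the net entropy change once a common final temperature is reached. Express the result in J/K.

ΔS_total = 1.24 J/K

Energy balance: T_f = (m₁c₁T₁ + m₂c₂T₂)/(m₁c₁ + m₂c₂) = 552.75 K.
ΔS₁ = m₁c₁ ln(T_f/T₁) = 31.64 × ln(552.75/705) = -7.698 J/K.
ΔS₂ = m₂c₂ ln(T_f/T₂) = 173.625 × ln(552.75/525) = 8.942 J/K.
ΔS_total = -7.698 + 8.942 = 1.24 J/K.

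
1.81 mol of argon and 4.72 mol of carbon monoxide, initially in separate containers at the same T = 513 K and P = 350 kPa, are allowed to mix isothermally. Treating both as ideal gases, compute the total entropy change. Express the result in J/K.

Mole fractions: x_A = 1.81/6.53 = 0.277, x_B = 0.723.
ΔS_mix = −R(n_A ln x_A + n_B ln x_B) = −8.314 × (1.81 ln 0.277 + 4.72 ln 0.723) = 32 J/K.

ΔS_mix = 32 J/K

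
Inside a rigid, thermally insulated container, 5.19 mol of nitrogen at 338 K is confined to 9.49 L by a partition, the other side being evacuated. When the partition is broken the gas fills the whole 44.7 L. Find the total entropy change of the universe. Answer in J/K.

ΔS_universe = 66.9 J/K

No heat is exchanged and no work is done, so the ideal-gas temperature stays constant.
Entropy is a state function; using a reversible isothermal path, ΔS_gas = nR ln(V₂/V₁) = 5.19 × 8.314 × ln(44.7/9.49) = 66.9 J/K.
The insulated surroundings exchange no heat, so ΔS_surr = 0 and ΔS_universe = ΔS_gas.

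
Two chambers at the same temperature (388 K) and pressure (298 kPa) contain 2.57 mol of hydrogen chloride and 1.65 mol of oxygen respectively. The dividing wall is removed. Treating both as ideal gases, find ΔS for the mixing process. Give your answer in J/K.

ΔS_mix = 23.5 J/K

Mole fractions: x_A = 2.57/4.22 = 0.609, x_B = 0.391.
ΔS_mix = −R(n_A ln x_A + n_B ln x_B) = −8.314 × (2.57 ln 0.609 + 1.65 ln 0.391) = 23.5 J/K.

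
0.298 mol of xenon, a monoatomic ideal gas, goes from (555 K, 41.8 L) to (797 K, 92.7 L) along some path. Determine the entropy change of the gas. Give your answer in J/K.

Entropy is a state function: ΔS = nC_V ln(T₂/T₁) + nR ln(V₂/V₁), with C_V = 3R/2 = 12.47 J mol⁻¹ K⁻¹ for a monoatomic ideal gas.
ΔS = 0.298 × [12.47 × ln(797/555) + 8.314 × ln(92.7/41.8)] = 3.32 J/K.

ΔS = 3.32 J/K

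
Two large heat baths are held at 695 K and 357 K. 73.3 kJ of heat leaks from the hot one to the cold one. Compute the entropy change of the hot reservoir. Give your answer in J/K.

ΔS_hot = -105 J/K

The hot reservoir loses heat Q, so ΔS_hot = −Q/T_H = −73300/695 = -105 J/K.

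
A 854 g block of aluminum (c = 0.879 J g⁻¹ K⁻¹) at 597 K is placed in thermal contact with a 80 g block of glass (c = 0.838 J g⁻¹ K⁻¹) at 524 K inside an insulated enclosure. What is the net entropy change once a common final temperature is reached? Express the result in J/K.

ΔS_total = 0.505 J/K

Energy balance: T_f = (m₁c₁T₁ + m₂c₂T₂)/(m₁c₁ + m₂c₂) = 591.02 K.
ΔS₁ = m₁c₁ ln(T_f/T₁) = 750.666 × ln(591.02/597) = -7.563 J/K.
ΔS₂ = m₂c₂ ln(T_f/T₂) = 67.04 × ln(591.02/524) = 8.068 J/K.
ΔS_total = -7.563 + 8.068 = 0.505 J/K.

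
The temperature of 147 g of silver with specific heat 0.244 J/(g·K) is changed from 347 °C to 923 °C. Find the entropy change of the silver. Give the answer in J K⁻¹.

ΔS = 23.6 J/K

In kelvin: T₁ = 620.15 K, T₂ = 1196.15 K. ΔS = ∫dQ_rev/T = m c ln(T₂/T₁) = 147 × 0.244 × ln(1196.15/620.15) = 23.6 J/K.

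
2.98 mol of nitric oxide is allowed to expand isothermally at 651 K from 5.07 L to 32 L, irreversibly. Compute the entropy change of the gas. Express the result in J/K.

ΔS_gas = 45.6 J/K

Entropy is a state function, so ΔS_gas depends only on the end states.
For an isothermal ideal gas ΔS_gas = nR ln(V₂/V₁) = 2.98 × 8.314 × ln(32/5.07) = 45.6 J/K.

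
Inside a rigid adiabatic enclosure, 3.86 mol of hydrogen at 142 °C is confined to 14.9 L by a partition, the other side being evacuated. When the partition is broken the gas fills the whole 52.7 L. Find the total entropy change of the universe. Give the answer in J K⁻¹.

ΔS_universe = 40.5 J/K

For an ideal gas in free expansion Q = 0 and W = 0, so T is unchanged.
Entropy is a state function; using a reversible isothermal path, ΔS_gas = nR ln(V₂/V₁) = 3.86 × 8.314 × ln(52.7/14.9) = 40.5 J/K.
The insulated surroundings exchange no heat, so ΔS_surr = 0 and ΔS_universe = ΔS_gas.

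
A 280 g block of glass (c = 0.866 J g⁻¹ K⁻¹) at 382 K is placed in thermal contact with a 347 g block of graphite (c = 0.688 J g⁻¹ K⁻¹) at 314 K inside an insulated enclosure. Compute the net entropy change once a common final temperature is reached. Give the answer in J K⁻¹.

ΔS_total = 2.31 J/K

Energy balance: T_f = (m₁c₁T₁ + m₂c₂T₂)/(m₁c₁ + m₂c₂) = 348.26 K.
ΔS₁ = m₁c₁ ln(T_f/T₁) = 242.48 × ln(348.26/382) = -22.42 J/K.
ΔS₂ = m₂c₂ ln(T_f/T₂) = 238.736 × ln(348.26/314) = 24.73 J/K.
ΔS_total = -22.42 + 24.73 = 2.31 J/K.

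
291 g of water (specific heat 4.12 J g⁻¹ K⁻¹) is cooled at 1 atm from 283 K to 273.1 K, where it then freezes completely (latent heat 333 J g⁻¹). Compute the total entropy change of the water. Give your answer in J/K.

ΔS = -398 J/K

Cooling step: ΔS₁ = m c ln(T_tr/T_i) = 291 × 4.12 × ln(273.1/283) = -42.692 J/K.
Phase change: ΔS₂ = −mL/T_tr = −291 × 333 / 273.1 = -354.83 J/K.
ΔS_total = (-42.692) + (-354.83) = -398 J/K.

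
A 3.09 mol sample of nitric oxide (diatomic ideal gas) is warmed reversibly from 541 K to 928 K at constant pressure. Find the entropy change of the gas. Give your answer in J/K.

ΔS = 48.5 J/K

At constant pressure, ΔS = nC_p ln(T₂/T₁) with C_p = 7R/2 = 29.1 J mol⁻¹ K⁻¹.
ΔS = 3.09 × 29.1 × ln(928/541) = 48.5 J/K.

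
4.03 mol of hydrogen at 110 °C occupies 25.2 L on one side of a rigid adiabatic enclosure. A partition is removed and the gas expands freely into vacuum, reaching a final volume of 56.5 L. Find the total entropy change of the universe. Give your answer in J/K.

ΔS_universe = 27.1 J/K

No heat is exchanged and no work is done, so the ideal-gas temperature stays constant.
Entropy is a state function; using a reversible isothermal path, ΔS_gas = nR ln(V₂/V₁) = 4.03 × 8.314 × ln(56.5/25.2) = 27.1 J/K.
The insulated surroundings exchange no heat, so ΔS_surr = 0 and ΔS_universe = ΔS_gas.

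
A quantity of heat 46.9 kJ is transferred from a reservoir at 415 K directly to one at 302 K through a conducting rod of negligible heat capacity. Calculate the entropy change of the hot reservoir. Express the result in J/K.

ΔS_hot = -113 J/K

The hot reservoir loses heat Q, so ΔS_hot = −Q/T_H = −46900/415 = -113 J/K.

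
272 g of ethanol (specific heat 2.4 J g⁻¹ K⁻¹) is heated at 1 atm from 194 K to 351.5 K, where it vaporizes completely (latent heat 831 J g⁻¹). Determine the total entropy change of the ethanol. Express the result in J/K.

ΔS = 1030 J/K

Warming step: ΔS₁ = m c ln(T_tr/T_i) = 272 × 2.4 × ln(351.5/194) = 388 J/K.
Phase change: ΔS₂ = +mL/T_tr = 272 × 831 / 351.5 = 643 J/K.
ΔS_total = (388) + (643) = 1030 J/K.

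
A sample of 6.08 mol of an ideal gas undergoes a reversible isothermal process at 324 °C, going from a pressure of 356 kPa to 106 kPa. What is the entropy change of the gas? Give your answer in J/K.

ΔS_gas = 61.2 J/K

For an isothermal ideal gas ΔS_gas = nR ln(P₁/P₂) = 6.08 × 8.314 × ln(356/106) = 61.2 J/K.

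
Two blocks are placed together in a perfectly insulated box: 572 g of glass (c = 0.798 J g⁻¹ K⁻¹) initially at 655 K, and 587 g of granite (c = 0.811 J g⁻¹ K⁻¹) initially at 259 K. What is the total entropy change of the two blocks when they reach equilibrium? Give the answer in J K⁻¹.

Energy balance: T_f = (m₁c₁T₁ + m₂c₂T₂)/(m₁c₁ + m₂c₂) = 452.84 K.
ΔS₁ = m₁c₁ ln(T_f/T₁) = 456.456 × ln(452.84/655) = -168.5 J/K.
ΔS₂ = m₂c₂ ln(T_f/T₂) = 476.057 × ln(452.84/259) = 266 J/K.
ΔS_total = -168.5 + 266 = 97.5 J/K.

ΔS_total = 97.5 J/K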